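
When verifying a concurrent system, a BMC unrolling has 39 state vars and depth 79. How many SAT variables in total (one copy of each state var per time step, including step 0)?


BMC unrolls to depth k, creating one copy of each state var for steps 0..k.
Step count = 79 + 1 = 80 (steps 0 through 79)
Vars per step = 39
Total = 39 * 80 = 3120

3120


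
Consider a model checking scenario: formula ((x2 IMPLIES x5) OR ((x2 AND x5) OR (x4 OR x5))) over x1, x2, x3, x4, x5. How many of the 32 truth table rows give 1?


Formula: ((x2 IMPLIES x5) OR ((x2 AND x5) OR (x4 OR x5))) over 5 vars (32 rows)
Evaluate each row (x1, x2, x3, x4, x5 as bits, MSB first):
  row 0 [00000]: ((0 IMPLIES 0) OR ((0 AND 0) OR (0 OR 0))) -> 1
  row 1 [00001]: ((0 IMPLIES 1) OR ((0 AND 1) OR (0 OR 1))) -> 1
  row 2 [00010]: ((0 IMPLIES 0) OR ((0 AND 0) OR (1 OR 0))) -> 1
  row 3 [00011]: ((0 IMPLIES 1) OR ((0 AND 1) OR (1 OR 1))) -> 1
  row 4 [00100]: ((0 IMPLIES 0) OR ((0 AND 0) OR (0 OR 0))) -> 1
  row 5 [00101]: ((0 IMPLIES 1) OR ((0 AND 1) OR (0 OR 1))) -> 1
  row 6 [00110]: ((0 IMPLIES 0) OR ((0 AND 0) OR (1 OR 0))) -> 1
  row 7 [00111]: ((0 IMPLIES 1) OR ((0 AND 1) OR (1 OR 1))) -> 1
  row 8 [01000]: ((1 IMPLIES 0) OR ((1 AND 0) OR (0 OR 0))) -> 0
  row 9 [01001]: ((1 IMPLIES 1) OR ((1 AND 1) OR (0 OR 1))) -> 1
  row 10 [01010]: ((1 IMPLIES 0) OR ((1 AND 0) OR (1 OR 0))) -> 1
  row 11 [01011]: ((1 IMPLIES 1) OR ((1 AND 1) OR (1 OR 1))) -> 1
  row 12 [01100]: ((1 IMPLIES 0) OR ((1 AND 0) OR (0 OR 0))) -> 0
  row 13 [01101]: ((1 IMPLIES 1) OR ((1 AND 1) OR (0 OR 1))) -> 1
  row 14 [01110]: ((1 IMPLIES 0) OR ((1 AND 0) OR (1 OR 0))) -> 1
  row 15 [01111]: ((1 IMPLIES 1) OR ((1 AND 1) OR (1 OR 1))) -> 1
  row 16 [10000]: ((0 IMPLIES 0) OR ((0 AND 0) OR (0 OR 0))) -> 1
  row 17 [10001]: ((0 IMPLIES 1) OR ((0 AND 1) OR (0 OR 1))) -> 1
  row 18 [10010]: ((0 IMPLIES 0) OR ((0 AND 0) OR (1 OR 0))) -> 1
  row 19 [10011]: ((0 IMPLIES 1) OR ((0 AND 1) OR (1 OR 1))) -> 1
  row 20 [10100]: ((0 IMPLIES 0) OR ((0 AND 0) OR (0 OR 0))) -> 1
  row 21 [10101]: ((0 IMPLIES 1) OR ((0 AND 1) OR (0 OR 1))) -> 1
  row 22 [10110]: ((0 IMPLIES 0) OR ((0 AND 0) OR (1 OR 0))) -> 1
  row 23 [10111]: ((0 IMPLIES 1) OR ((0 AND 1) OR (1 OR 1))) -> 1
  row 24 [11000]: ((1 IMPLIES 0) OR ((1 AND 0) OR (0 OR 0))) -> 0
  row 25 [11001]: ((1 IMPLIES 1) OR ((1 AND 1) OR (0 OR 1))) -> 1
  row 26 [11010]: ((1 IMPLIES 0) OR ((1 AND 0) OR (1 OR 0))) -> 1
  row 27 [11011]: ((1 IMPLIES 1) OR ((1 AND 1) OR (1 OR 1))) -> 1
  row 28 [11100]: ((1 IMPLIES 0) OR ((1 AND 0) OR (0 OR 0))) -> 0
  row 29 [11101]: ((1 IMPLIES 1) OR ((1 AND 1) OR (0 OR 1))) -> 1
  row 30 [11110]: ((1 IMPLIES 0) OR ((1 AND 0) OR (1 OR 0))) -> 1
  row 31 [11111]: ((1 IMPLIES 1) OR ((1 AND 1) OR (1 OR 1))) -> 1
Full result column, 8 rows per line (x1,x2 fixed per line; x3,x4,x5 runs 000..111 left to right):
  rows 0-7 [x1,x2=00]: 11111111  (ones: 8)
  rows 8-15 [x1,x2=01]: 01110111  (ones: 6)
  rows 16-23 [x1,x2=10]: 11111111  (ones: 8)
  rows 24-31 [x1,x2=11]: 01110111  (ones: 6)
Count of 1-rows = 8+6+8+6 = 28

28


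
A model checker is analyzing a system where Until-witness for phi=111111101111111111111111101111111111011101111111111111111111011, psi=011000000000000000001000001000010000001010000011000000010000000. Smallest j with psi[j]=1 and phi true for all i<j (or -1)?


(phi U psi) at 0: need smallest j with psi[j]=1 and phi[i]=1 for all i in [0,j).
Scan from step 0:
  step 0: phi=1, psi=0 -> continue
  step 1: psi=1 and phi held for [0,1) -> witness found
Witness step = 1

1


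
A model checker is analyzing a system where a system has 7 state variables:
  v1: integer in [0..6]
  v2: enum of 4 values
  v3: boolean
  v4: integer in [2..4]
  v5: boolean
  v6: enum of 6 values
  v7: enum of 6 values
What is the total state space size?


State space = product of domain sizes of all variables.
Domain sizes:
  v1 (integer in [0..6]): 7
  v2 (enum of 4 values): 4
  v3 (boolean): 2
  v4 (integer in [2..4]): 3
  v5 (boolean): 2
  v6 (enum of 6 values): 6
  v7 (enum of 6 values): 6
Product = 7 * 4 * 2 * 3 * 2 * 6 * 6 = 12096

12096


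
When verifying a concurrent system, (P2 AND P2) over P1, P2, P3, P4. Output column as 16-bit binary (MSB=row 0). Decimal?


Formula: (P2 AND P2) over P1, P2, P3, P4 (16 rows)
Evaluate each row (bits = P1,P2,P3,P4, MSB first):
  row 0 [0000]: (0 AND 0) -> 0
  row 1 [0001]: (0 AND 0) -> 0
  row 2 [0010]: (0 AND 0) -> 0
  row 3 [0011]: (0 AND 0) -> 0
  row 4 [0100]: (1 AND 1) -> 1
  row 5 [0101]: (1 AND 1) -> 1
  row 6 [0110]: (1 AND 1) -> 1
  row 7 [0111]: (1 AND 1) -> 1
  row 8 [1000]: (0 AND 0) -> 0
  row 9 [1001]: (0 AND 0) -> 0
  row 10 [1010]: (0 AND 0) -> 0
  row 11 [1011]: (0 AND 0) -> 0
  row 12 [1100]: (1 AND 1) -> 1
  row 13 [1101]: (1 AND 1) -> 1
  row 14 [1110]: (1 AND 1) -> 1
  row 15 [1111]: (1 AND 1) -> 1
Full result column, 4 rows per line (P1,P2 fixed per line; P3,P4 runs 00..11 left to right):
  rows 0-3 [P1,P2=00]: 0000  = hex 0
  rows 4-7 [P1,P2=01]: 1111  = hex F
  rows 8-11 [P1,P2=10]: 0000  = hex 0
  rows 12-15 [P1,P2=11]: 1111  = hex F
Output column (row 0 .. row 15) = 0000111100001111
Output column grouped in 4s = 0000 1111 0000 1111 = 0x0F0F
Convert to decimal digit by digit (value = value*16 + digit):
  0 -> 0
  0*16 + 15 (F) = 15
  15*16 + 0 = 240
  240*16 + 15 (F) = 3855
Decimal = 3855

3855


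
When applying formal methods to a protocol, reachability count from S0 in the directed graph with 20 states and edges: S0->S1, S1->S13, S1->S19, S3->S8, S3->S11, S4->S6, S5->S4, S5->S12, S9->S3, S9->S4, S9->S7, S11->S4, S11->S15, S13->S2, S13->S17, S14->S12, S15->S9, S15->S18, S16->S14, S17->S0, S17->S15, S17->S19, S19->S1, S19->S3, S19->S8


BFS from S0:
  layer 0: {S0}
  layer 1: {S1}
  layer 2: {S13, S19}
  layer 3: {S2, S3, S8, S17}
  layer 4: {S11, S15}
  layer 5: {S4, S9, S18}
  layer 6: {S6, S7}
Reachable set: {S0, S1, S2, S3, S4, S6, S7, S8, S9, S11, S13, S15, S17, S18, S19}
Count = 15

15


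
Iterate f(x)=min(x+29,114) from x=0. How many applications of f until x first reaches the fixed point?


Step 1: x=0, cap=114, increment=29
Step 2: x grows by 29 each step until capped at 114; fixed point is x=114
Step 3: iterations = ceil(114/29) = 4

4


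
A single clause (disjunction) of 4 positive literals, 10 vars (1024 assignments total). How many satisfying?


Step 1: Total=2^10=1024
Step 2: Unsat when all 4 false: 2^6=64
Step 3: Sat=1024-64=960

960


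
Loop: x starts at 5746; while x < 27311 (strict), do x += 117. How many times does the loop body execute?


Step 1: x goes from 5746 toward 27311 by 117; the body runs while x<27311, so iterations = ceil((bound-start)/step)
Step 2: Distance=21565
Step 3: ceil(21565/117)=185

185


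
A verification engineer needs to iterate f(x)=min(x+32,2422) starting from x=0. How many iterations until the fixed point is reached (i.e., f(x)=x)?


Step 1: x=0, cap=2422, increment=32
Step 2: x grows by 32 each step until capped at 2422; fixed point is x=2422
Step 3: iterations = ceil(2422/32) = 76

76


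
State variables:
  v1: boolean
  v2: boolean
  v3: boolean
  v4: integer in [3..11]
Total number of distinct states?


State space = product of domain sizes of all variables.
Domain sizes:
  v1 (boolean): 2
  v2 (boolean): 2
  v3 (boolean): 2
  v4 (integer in [3..11]): 9
Product = 2 * 2 * 2 * 9 = 72

72


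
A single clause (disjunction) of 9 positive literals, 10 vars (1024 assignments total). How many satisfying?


Step 1: Total=2^10=1024
Step 2: Unsat when all 9 false: 2^1=2
Step 3: Sat=1024-2=1022

1022


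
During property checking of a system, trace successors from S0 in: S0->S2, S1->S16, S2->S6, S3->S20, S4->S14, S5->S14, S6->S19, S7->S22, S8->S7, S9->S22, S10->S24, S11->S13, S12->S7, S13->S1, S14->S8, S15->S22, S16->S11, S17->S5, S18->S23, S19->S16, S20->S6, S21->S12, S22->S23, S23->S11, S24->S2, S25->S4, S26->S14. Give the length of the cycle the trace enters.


Trace from S0 until a state repeats:
  S0 -> S2 -> S6 -> S19 -> S16 -> S11 -> S13 -> S1 -> S16
S16 first seen at step 4, revisited at step 8.
Cycle length = 8 - 4 = 4

4


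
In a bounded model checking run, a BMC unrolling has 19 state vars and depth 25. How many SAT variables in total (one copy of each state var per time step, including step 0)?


BMC unrolls to depth k, creating one copy of each state var for steps 0..k.
Step count = 25 + 1 = 26 (steps 0 through 25)
Vars per step = 19
Total = 19 * 26 = 494

494


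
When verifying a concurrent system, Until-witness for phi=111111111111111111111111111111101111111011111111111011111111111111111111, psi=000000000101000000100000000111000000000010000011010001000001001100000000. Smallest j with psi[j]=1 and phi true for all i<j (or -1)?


(phi U psi) at 0: need smallest j with psi[j]=1 and phi[i]=1 for all i in [0,j).
Scan from step 0:
  step 0: phi=1, psi=0 -> continue
  step 1: phi=1, psi=0 -> continue
  step 2: phi=1, psi=0 -> continue
  step 3: phi=1, psi=0 -> continue
  step 9: psi=1 and phi held for [0,9) -> witness found
Witness step = 9

9


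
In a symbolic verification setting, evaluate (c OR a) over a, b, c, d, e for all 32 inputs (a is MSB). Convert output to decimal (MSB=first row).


Formula: (c OR a) over a, b, c, d, e (32 rows)
Evaluate each row (bits = a,b,c,d,e, MSB first):
  row 0 [00000]: (0 OR 0) -> 0
  row 1 [00001]: (0 OR 0) -> 0
  row 2 [00010]: (0 OR 0) -> 0
  row 3 [00011]: (0 OR 0) -> 0
  row 4 [00100]: (1 OR 0) -> 1
  row 5 [00101]: (1 OR 0) -> 1
  row 6 [00110]: (1 OR 0) -> 1
  row 7 [00111]: (1 OR 0) -> 1
  row 8 [01000]: (0 OR 0) -> 0
  row 9 [01001]: (0 OR 0) -> 0
  row 10 [01010]: (0 OR 0) -> 0
  row 11 [01011]: (0 OR 0) -> 0
  row 12 [01100]: (1 OR 0) -> 1
  row 13 [01101]: (1 OR 0) -> 1
  row 14 [01110]: (1 OR 0) -> 1
  row 15 [01111]: (1 OR 0) -> 1
  row 16 [10000]: (0 OR 1) -> 1
  row 17 [10001]: (0 OR 1) -> 1
  row 18 [10010]: (0 OR 1) -> 1
  row 19 [10011]: (0 OR 1) -> 1
  row 20 [10100]: (1 OR 1) -> 1
  row 21 [10101]: (1 OR 1) -> 1
  row 22 [10110]: (1 OR 1) -> 1
  row 23 [10111]: (1 OR 1) -> 1
  row 24 [11000]: (0 OR 1) -> 1
  row 25 [11001]: (0 OR 1) -> 1
  row 26 [11010]: (0 OR 1) -> 1
  row 27 [11011]: (0 OR 1) -> 1
  row 28 [11100]: (1 OR 1) -> 1
  row 29 [11101]: (1 OR 1) -> 1
  row 30 [11110]: (1 OR 1) -> 1
  row 31 [11111]: (1 OR 1) -> 1
Full result column, 4 rows per line (a,b,c fixed per line; d,e runs 00..11 left to right):
  rows 0-3 [a,b,c=000]: 0000  = hex 0
  rows 4-7 [a,b,c=001]: 1111  = hex F
  rows 8-11 [a,b,c=010]: 0000  = hex 0
  rows 12-15 [a,b,c=011]: 1111  = hex F
  rows 16-19 [a,b,c=100]: 1111  = hex F
  rows 20-23 [a,b,c=101]: 1111  = hex F
  rows 24-27 [a,b,c=110]: 1111  = hex F
  rows 28-31 [a,b,c=111]: 1111  = hex F
Output column (row 0 .. row 31) = 00001111000011111111111111111111
Output column grouped in 4s = 0000 1111 0000 1111 1111 1111 1111 1111 = 0x0F0FFFFF
Convert to decimal digit by digit (value = value*16 + digit):
  0 -> 0
  0*16 + 15 (F) = 15
  15*16 + 0 = 240
  240*16 + 15 (F) = 3855
  3855*16 + 15 (F) = 61695
  61695*16 + 15 (F) = 987135
  987135*16 + 15 (F) = 15794175
  15794175*16 + 15 (F) = 252706815
Decimal = 252706815

252706815


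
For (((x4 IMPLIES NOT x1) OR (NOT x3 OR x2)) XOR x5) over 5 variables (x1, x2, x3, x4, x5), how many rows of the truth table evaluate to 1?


Formula: (((x4 IMPLIES NOT x1) OR (NOT x3 OR x2)) XOR x5) over 5 vars (32 rows)
Evaluate each row (x1, x2, x3, x4, x5 as bits, MSB first):
  row 0 [00000]: (((0 IMPLIES NOT 0) OR (NOT 0 OR 0)) XOR 0) -> 1
  row 1 [00001]: (((0 IMPLIES NOT 0) OR (NOT 0 OR 0)) XOR 1) -> 0
  row 2 [00010]: (((1 IMPLIES NOT 0) OR (NOT 0 OR 0)) XOR 0) -> 1
  row 3 [00011]: (((1 IMPLIES NOT 0) OR (NOT 0 OR 0)) XOR 1) -> 0
  row 4 [00100]: (((0 IMPLIES NOT 0) OR (NOT 1 OR 0)) XOR 0) -> 1
  row 5 [00101]: (((0 IMPLIES NOT 0) OR (NOT 1 OR 0)) XOR 1) -> 0
  row 6 [00110]: (((1 IMPLIES NOT 0) OR (NOT 1 OR 0)) XOR 0) -> 1
  row 7 [00111]: (((1 IMPLIES NOT 0) OR (NOT 1 OR 0)) XOR 1) -> 0
  row 8 [01000]: (((0 IMPLIES NOT 0) OR (NOT 0 OR 1)) XOR 0) -> 1
  row 9 [01001]: (((0 IMPLIES NOT 0) OR (NOT 0 OR 1)) XOR 1) -> 0
  row 10 [01010]: (((1 IMPLIES NOT 0) OR (NOT 0 OR 1)) XOR 0) -> 1
  row 11 [01011]: (((1 IMPLIES NOT 0) OR (NOT 0 OR 1)) XOR 1) -> 0
  row 12 [01100]: (((0 IMPLIES NOT 0) OR (NOT 1 OR 1)) XOR 0) -> 1
  row 13 [01101]: (((0 IMPLIES NOT 0) OR (NOT 1 OR 1)) XOR 1) -> 0
  row 14 [01110]: (((1 IMPLIES NOT 0) OR (NOT 1 OR 1)) XOR 0) -> 1
  row 15 [01111]: (((1 IMPLIES NOT 0) OR (NOT 1 OR 1)) XOR 1) -> 0
  row 16 [10000]: (((0 IMPLIES NOT 1) OR (NOT 0 OR 0)) XOR 0) -> 1
  row 17 [10001]: (((0 IMPLIES NOT 1) OR (NOT 0 OR 0)) XOR 1) -> 0
  row 18 [10010]: (((1 IMPLIES NOT 1) OR (NOT 0 OR 0)) XOR 0) -> 1
  row 19 [10011]: (((1 IMPLIES NOT 1) OR (NOT 0 OR 0)) XOR 1) -> 0
  row 20 [10100]: (((0 IMPLIES NOT 1) OR (NOT 1 OR 0)) XOR 0) -> 1
  row 21 [10101]: (((0 IMPLIES NOT 1) OR (NOT 1 OR 0)) XOR 1) -> 0
  row 22 [10110]: (((1 IMPLIES NOT 1) OR (NOT 1 OR 0)) XOR 0) -> 0
  row 23 [10111]: (((1 IMPLIES NOT 1) OR (NOT 1 OR 0)) XOR 1) -> 1
  row 24 [11000]: (((0 IMPLIES NOT 1) OR (NOT 0 OR 1)) XOR 0) -> 1
  row 25 [11001]: (((0 IMPLIES NOT 1) OR (NOT 0 OR 1)) XOR 1) -> 0
  row 26 [11010]: (((1 IMPLIES NOT 1) OR (NOT 0 OR 1)) XOR 0) -> 1
  row 27 [11011]: (((1 IMPLIES NOT 1) OR (NOT 0 OR 1)) XOR 1) -> 0
  row 28 [11100]: (((0 IMPLIES NOT 1) OR (NOT 1 OR 1)) XOR 0) -> 1
  row 29 [11101]: (((0 IMPLIES NOT 1) OR (NOT 1 OR 1)) XOR 1) -> 0
  row 30 [11110]: (((1 IMPLIES NOT 1) OR (NOT 1 OR 1)) XOR 0) -> 1
  row 31 [11111]: (((1 IMPLIES NOT 1) OR (NOT 1 OR 1)) XOR 1) -> 0
Full result column, 8 rows per line (x1,x2 fixed per line; x3,x4,x5 runs 000..111 left to right):
  rows 0-7 [x1,x2=00]: 10101010  (ones: 4)
  rows 8-15 [x1,x2=01]: 10101010  (ones: 4)
  rows 16-23 [x1,x2=10]: 10101001  (ones: 4)
  rows 24-31 [x1,x2=11]: 10101010  (ones: 4)
Count of 1-rows = 4+4+4+4 = 16

16


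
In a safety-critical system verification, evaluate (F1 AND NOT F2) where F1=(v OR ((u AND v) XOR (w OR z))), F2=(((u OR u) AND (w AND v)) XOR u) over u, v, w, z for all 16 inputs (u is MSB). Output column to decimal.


F1 = (v OR ((u AND v) XOR (w OR z)))
F2 = (((u OR u) AND (w AND v)) XOR u)
Counterexample to F1=>F2 is where F1=1 and F2=0.
Evaluate each row (bits = u,v,w,z, MSB first):
  row 0 [0000]: F1=0 F2=0 -> F1&~F2 -> 0
  row 1 [0001]: F1=1 F2=0 -> F1&~F2 -> 1
  row 2 [0010]: F1=1 F2=0 -> F1&~F2 -> 1
  row 3 [0011]: F1=1 F2=0 -> F1&~F2 -> 1
  row 4 [0100]: F1=1 F2=0 -> F1&~F2 -> 1
  row 5 [0101]: F1=1 F2=0 -> F1&~F2 -> 1
  row 6 [0110]: F1=1 F2=0 -> F1&~F2 -> 1
  row 7 [0111]: F1=1 F2=0 -> F1&~F2 -> 1
  row 8 [1000]: F1=0 F2=1 -> F1&~F2 -> 0
  row 9 [1001]: F1=1 F2=1 -> F1&~F2 -> 0
  row 10 [1010]: F1=1 F2=1 -> F1&~F2 -> 0
  row 11 [1011]: F1=1 F2=1 -> F1&~F2 -> 0
  row 12 [1100]: F1=1 F2=1 -> F1&~F2 -> 0
  row 13 [1101]: F1=1 F2=1 -> F1&~F2 -> 0
  row 14 [1110]: F1=1 F2=0 -> F1&~F2 -> 1
  row 15 [1111]: F1=1 F2=0 -> F1&~F2 -> 1
Full result column, 4 rows per line (u,v fixed per line; w,z runs 00..11 left to right):
  rows 0-3 [u,v=00]: 0111  = hex 7
  rows 4-7 [u,v=01]: 1111  = hex F
  rows 8-11 [u,v=10]: 0000  = hex 0
  rows 12-15 [u,v=11]: 0011  = hex 3
Counterexample vector (row 0 .. row 15) = 0111111100000011
Output column grouped in 4s = 0111 1111 0000 0011 = 0x7F03
Convert to decimal digit by digit (value = value*16 + digit):
  7 -> 7
  7*16 + 15 (F) = 127
  127*16 + 0 = 2032
  2032*16 + 3 = 32515
Decimal = 32515

32515


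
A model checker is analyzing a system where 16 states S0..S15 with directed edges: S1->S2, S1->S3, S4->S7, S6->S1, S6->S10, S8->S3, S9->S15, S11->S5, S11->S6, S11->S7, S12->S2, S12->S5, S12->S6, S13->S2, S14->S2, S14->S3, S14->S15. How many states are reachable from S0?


BFS from S0:
  layer 0: {S0}
Reachable set: {S0}
Count = 1

1


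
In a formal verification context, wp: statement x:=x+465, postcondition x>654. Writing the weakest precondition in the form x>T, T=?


Formula: wp(x:=E, P) = P[E/x] (substitute E for x in postcondition)
Step 1: Postcondition: x>654
Step 2: Substitute x+465 for x: x+465>654
Step 3: Solve for x: x > 654-465 = 189

189


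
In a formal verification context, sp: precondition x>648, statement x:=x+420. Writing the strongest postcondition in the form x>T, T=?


Formula: sp(P, x:=E) = exists old_x. (x = E[old_x/x]) AND P[old_x/x] (old_x is the value of x before the assignment; eliminate old_x by solving x = E[old_x/x] for old_x)
Step 1: Precondition P: x>648, i.e. old_x > 648
Step 2: Assignment gives x = old_x + 420, so old_x = x - 420
Step 3: Substitute into P: x - 420 > 648
Step 4: Simplify: x > 648+420 = 1068

1068


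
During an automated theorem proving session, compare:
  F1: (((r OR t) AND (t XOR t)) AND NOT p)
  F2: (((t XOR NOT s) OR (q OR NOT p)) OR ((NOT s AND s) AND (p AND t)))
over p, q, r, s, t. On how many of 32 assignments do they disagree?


F1 = (((r OR t) AND (t XOR t)) AND NOT p)
F2 = (((t XOR NOT s) OR (q OR NOT p)) OR ((NOT s AND s) AND (p AND t)))
Evaluate both on each of 32 rows (bits = p,q,r,s,t):
  row 0 [00000]: F1=0 F2=1 (differ) -> 1
  row 1 [00001]: F1=0 F2=1 (differ) -> 1
  row 2 [00010]: F1=0 F2=1 (differ) -> 1
  row 3 [00011]: F1=0 F2=1 (differ) -> 1
  row 4 [00100]: F1=0 F2=1 (differ) -> 1
  row 5 [00101]: F1=0 F2=1 (differ) -> 1
  row 6 [00110]: F1=0 F2=1 (differ) -> 1
  row 7 [00111]: F1=0 F2=1 (differ) -> 1
  row 8 [01000]: F1=0 F2=1 (differ) -> 1
  row 9 [01001]: F1=0 F2=1 (differ) -> 1
  row 10 [01010]: F1=0 F2=1 (differ) -> 1
  row 11 [01011]: F1=0 F2=1 (differ) -> 1
  row 12 [01100]: F1=0 F2=1 (differ) -> 1
  row 13 [01101]: F1=0 F2=1 (differ) -> 1
  row 14 [01110]: F1=0 F2=1 (differ) -> 1
  row 15 [01111]: F1=0 F2=1 (differ) -> 1
  row 16 [10000]: F1=0 F2=1 (differ) -> 1
  row 17 [10001]: F1=0 F2=0 -> 0
  row 18 [10010]: F1=0 F2=0 -> 0
  row 19 [10011]: F1=0 F2=1 (differ) -> 1
  row 20 [10100]: F1=0 F2=1 (differ) -> 1
  row 21 [10101]: F1=0 F2=0 -> 0
  row 22 [10110]: F1=0 F2=0 -> 0
  row 23 [10111]: F1=0 F2=1 (differ) -> 1
  row 24 [11000]: F1=0 F2=1 (differ) -> 1
  row 25 [11001]: F1=0 F2=1 (differ) -> 1
  row 26 [11010]: F1=0 F2=1 (differ) -> 1
  row 27 [11011]: F1=0 F2=1 (differ) -> 1
  row 28 [11100]: F1=0 F2=1 (differ) -> 1
  row 29 [11101]: F1=0 F2=1 (differ) -> 1
  row 30 [11110]: F1=0 F2=1 (differ) -> 1
  row 31 [11111]: F1=0 F2=1 (differ) -> 1
Full result column, 8 rows per line (p,q fixed per line; r,s,t runs 000..111 left to right):
  rows 0-7 [p,q=00]: 11111111  (ones: 8)
  rows 8-15 [p,q=01]: 11111111  (ones: 8)
  rows 16-23 [p,q=10]: 10011001  (ones: 4)
  rows 24-31 [p,q=11]: 11111111  (ones: 8)
Disagreements = 8+8+4+8 = 28

28


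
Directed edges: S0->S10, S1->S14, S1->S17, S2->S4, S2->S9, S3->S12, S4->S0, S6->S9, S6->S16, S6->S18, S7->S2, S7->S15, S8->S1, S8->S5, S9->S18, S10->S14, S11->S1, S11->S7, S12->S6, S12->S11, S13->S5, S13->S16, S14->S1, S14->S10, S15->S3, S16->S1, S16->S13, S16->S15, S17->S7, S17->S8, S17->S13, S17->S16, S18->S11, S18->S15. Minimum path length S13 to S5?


BFS layer-by-layer from S13:
  dist 0: {S13}
  dist 1: {S5, S16}
  -> S5 reached at distance 1
Shortest path length = 1

1


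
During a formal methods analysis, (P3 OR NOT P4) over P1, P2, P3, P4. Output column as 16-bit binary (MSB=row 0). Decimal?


Formula: (P3 OR NOT P4) over P1, P2, P3, P4 (16 rows)
Evaluate each row (bits = P1,P2,P3,P4, MSB first):
  row 0 [0000]: (0 OR NOT 0) -> 1
  row 1 [0001]: (0 OR NOT 1) -> 0
  row 2 [0010]: (1 OR NOT 0) -> 1
  row 3 [0011]: (1 OR NOT 1) -> 1
  row 4 [0100]: (0 OR NOT 0) -> 1
  row 5 [0101]: (0 OR NOT 1) -> 0
  row 6 [0110]: (1 OR NOT 0) -> 1
  row 7 [0111]: (1 OR NOT 1) -> 1
  row 8 [1000]: (0 OR NOT 0) -> 1
  row 9 [1001]: (0 OR NOT 1) -> 0
  row 10 [1010]: (1 OR NOT 0) -> 1
  row 11 [1011]: (1 OR NOT 1) -> 1
  row 12 [1100]: (0 OR NOT 0) -> 1
  row 13 [1101]: (0 OR NOT 1) -> 0
  row 14 [1110]: (1 OR NOT 0) -> 1
  row 15 [1111]: (1 OR NOT 1) -> 1
Full result column, 4 rows per line (P1,P2 fixed per line; P3,P4 runs 00..11 left to right):
  rows 0-3 [P1,P2=00]: 1011  = hex B
  rows 4-7 [P1,P2=01]: 1011  = hex B
  rows 8-11 [P1,P2=10]: 1011  = hex B
  rows 12-15 [P1,P2=11]: 1011  = hex B
Output column (row 0 .. row 15) = 1011101110111011
Output column grouped in 4s = 1011 1011 1011 1011 = 0xBBBB
Convert to decimal digit by digit (value = value*16 + digit):
  B -> 11
  11*16 + 11 (B) = 187
  187*16 + 11 (B) = 3003
  3003*16 + 11 (B) = 48059
Decimal = 48059

48059


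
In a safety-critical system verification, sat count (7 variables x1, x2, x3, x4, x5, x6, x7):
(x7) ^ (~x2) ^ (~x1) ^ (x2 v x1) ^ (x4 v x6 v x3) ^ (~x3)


CNF with 6 clauses over 7 vars (128 assignments).
An assignment satisfies CNF iff every clause has >=1 true literal.
Check each row (bits = x1,x2,x3,x4,x5,x6,x7; clause T/F shown):
  row 0 [0000000]: clauses=FTTFFT -> 0
  row 1 [0000001]: clauses=TTTFFT -> 0
  row 2 [0000010]: clauses=FTTFTT -> 0
  row 3 [0000011]: clauses=TTTFTT -> 0
  row 4 [0000100]: clauses=FTTFFT -> 0
  (every remaining row is evaluated the same way; all 128 results are listed next)
Full result column, 8 rows per line (x1,x2,x3,x4 fixed per line; x5,x6,x7 runs 000..111 left to right):
  rows 0-7 [x1,x2,x3,x4=0000]: 00000000  (ones: 0)
  rows 8-15 [x1,x2,x3,x4=0001]: 00000000  (ones: 0)
  rows 16-23 [x1,x2,x3,x4=0010]: 00000000  (ones: 0)
  rows 24-31 [x1,x2,x3,x4=0011]: 00000000  (ones: 0)
  rows 32-39 [x1,x2,x3,x4=0100]: 00000000  (ones: 0)
  rows 40-47 [x1,x2,x3,x4=0101]: 00000000  (ones: 0)
  rows 48-55 [x1,x2,x3,x4=0110]: 00000000  (ones: 0)
  rows 56-63 [x1,x2,x3,x4=0111]: 00000000  (ones: 0)
  rows 64-71 [x1,x2,x3,x4=1000]: 00000000  (ones: 0)
  rows 72-79 [x1,x2,x3,x4=1001]: 00000000  (ones: 0)
  rows 80-87 [x1,x2,x3,x4=1010]: 00000000  (ones: 0)
  rows 88-95 [x1,x2,x3,x4=1011]: 00000000  (ones: 0)
  rows 96-103 [x1,x2,x3,x4=1100]: 00000000  (ones: 0)
  rows 104-111 [x1,x2,x3,x4=1101]: 00000000  (ones: 0)
  rows 112-119 [x1,x2,x3,x4=1110]: 00000000  (ones: 0)
  rows 120-127 [x1,x2,x3,x4=1111]: 00000000  (ones: 0)
Satisfying assignments = 0+0+0+0+0+0+0+0+0+0+0+0+0+0+0+0 = 0

0


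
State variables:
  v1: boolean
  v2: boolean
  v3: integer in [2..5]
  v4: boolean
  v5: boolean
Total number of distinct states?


State space = product of domain sizes of all variables.
Domain sizes:
  v1 (boolean): 2
  v2 (boolean): 2
  v3 (integer in [2..5]): 4
  v4 (boolean): 2
  v5 (boolean): 2
Product = 2 * 2 * 4 * 2 * 2 = 64

64


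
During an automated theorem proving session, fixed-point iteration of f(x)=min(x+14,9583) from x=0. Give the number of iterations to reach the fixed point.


Step 1: x=0, cap=9583, increment=14
Step 2: x grows by 14 each step until capped at 9583; fixed point is x=9583
Step 3: iterations = ceil(9583/14) = 685

685


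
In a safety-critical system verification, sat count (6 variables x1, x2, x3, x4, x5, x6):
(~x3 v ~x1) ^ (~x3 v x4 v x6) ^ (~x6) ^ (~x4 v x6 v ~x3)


CNF with 4 clauses over 6 vars (64 assignments).
An assignment satisfies CNF iff every clause has >=1 true literal.
Check each row (bits = x1,x2,x3,x4,x5,x6; clause T/F shown):
  row 0 [000000]: clauses=TTTT -> 1
  row 1 [000001]: clauses=TTFT -> 0
  row 2 [000010]: clauses=TTTT -> 1
  row 3 [000011]: clauses=TTFT -> 0
  row 4 [000100]: clauses=TTTT -> 1
  (every remaining row is evaluated the same way; all 64 results are listed next)
Full result column, 8 rows per line (x1,x2,x3 fixed per line; x4,x5,x6 runs 000..111 left to right):
  rows 0-7 [x1,x2,x3=000]: 10101010  (ones: 4)
  rows 8-15 [x1,x2,x3=001]: 00000000  (ones: 0)
  rows 16-23 [x1,x2,x3=010]: 10101010  (ones: 4)
  rows 24-31 [x1,x2,x3=011]: 00000000  (ones: 0)
  rows 32-39 [x1,x2,x3=100]: 10101010  (ones: 4)
  rows 40-47 [x1,x2,x3=101]: 00000000  (ones: 0)
  rows 48-55 [x1,x2,x3=110]: 10101010  (ones: 4)
  rows 56-63 [x1,x2,x3=111]: 00000000  (ones: 0)
Satisfying assignments = 4+0+4+0+4+0+4+0 = 16

16


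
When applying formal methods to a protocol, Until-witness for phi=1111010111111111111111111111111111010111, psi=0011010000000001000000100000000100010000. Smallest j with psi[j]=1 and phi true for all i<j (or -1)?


(phi U psi) at 0: need smallest j with psi[j]=1 and phi[i]=1 for all i in [0,j).
Scan from step 0:
  step 0: phi=1, psi=0 -> continue
  step 1: phi=1, psi=0 -> continue
  step 2: psi=1 and phi held for [0,2) -> witness found
Witness step = 2

2


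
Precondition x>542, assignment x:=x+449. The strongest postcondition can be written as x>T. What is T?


Formula: sp(P, x:=E) = exists old_x. (x = E[old_x/x]) AND P[old_x/x] (old_x is the value of x before the assignment; eliminate old_x by solving x = E[old_x/x] for old_x)
Step 1: Precondition P: x>542, i.e. old_x > 542
Step 2: Assignment gives x = old_x + 449, so old_x = x - 449
Step 3: Substitute into P: x - 449 > 542
Step 4: Simplify: x > 542+449 = 991

991


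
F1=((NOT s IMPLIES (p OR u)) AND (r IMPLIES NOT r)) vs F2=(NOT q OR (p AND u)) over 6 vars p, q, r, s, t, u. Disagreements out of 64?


F1 = ((NOT s IMPLIES (p OR u)) AND (r IMPLIES NOT r))
F2 = (NOT q OR (p AND u))
Evaluate both on each of 64 rows (bits = p,q,r,s,t,u):
  row 0 [000000]: F1=0 F2=1 (differ) -> 1
  row 1 [000001]: F1=1 F2=1 -> 0
  row 2 [000010]: F1=0 F2=1 (differ) -> 1
  row 3 [000011]: F1=1 F2=1 -> 0
  row 4 [000100]: F1=1 F2=1 -> 0
  (every remaining row is evaluated the same way; all 64 results are listed next)
Full result column, 8 rows per line (p,q,r fixed per line; s,t,u runs 000..111 left to right):
  rows 0-7 [p,q,r=000]: 10100000  (ones: 2)
  rows 8-15 [p,q,r=001]: 11111111  (ones: 8)
  rows 16-23 [p,q,r=010]: 01011111  (ones: 6)
  rows 24-31 [p,q,r=011]: 00000000  (ones: 0)
  rows 32-39 [p,q,r=100]: 00000000  (ones: 0)
  rows 40-47 [p,q,r=101]: 11111111  (ones: 8)
  rows 48-55 [p,q,r=110]: 10101010  (ones: 4)
  rows 56-63 [p,q,r=111]: 01010101  (ones: 4)
Disagreements = 2+8+6+0+0+8+4+4 = 32

32


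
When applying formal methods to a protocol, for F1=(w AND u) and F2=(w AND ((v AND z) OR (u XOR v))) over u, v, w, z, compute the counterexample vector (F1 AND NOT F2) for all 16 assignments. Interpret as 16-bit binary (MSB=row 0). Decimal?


F1 = (w AND u)
F2 = (w AND ((v AND z) OR (u XOR v)))
Counterexample to F1=>F2 is where F1=1 and F2=0.
Evaluate each row (bits = u,v,w,z, MSB first):
  row 0 [0000]: F1=0 F2=0 -> F1&~F2 -> 0
  row 1 [0001]: F1=0 F2=0 -> F1&~F2 -> 0
  row 2 [0010]: F1=0 F2=0 -> F1&~F2 -> 0
  row 3 [0011]: F1=0 F2=0 -> F1&~F2 -> 0
  row 4 [0100]: F1=0 F2=0 -> F1&~F2 -> 0
  row 5 [0101]: F1=0 F2=0 -> F1&~F2 -> 0
  row 6 [0110]: F1=0 F2=1 -> F1&~F2 -> 0
  row 7 [0111]: F1=0 F2=1 -> F1&~F2 -> 0
  row 8 [1000]: F1=0 F2=0 -> F1&~F2 -> 0
  row 9 [1001]: F1=0 F2=0 -> F1&~F2 -> 0
  row 10 [1010]: F1=1 F2=1 -> F1&~F2 -> 0
  row 11 [1011]: F1=1 F2=1 -> F1&~F2 -> 0
  row 12 [1100]: F1=0 F2=0 -> F1&~F2 -> 0
  row 13 [1101]: F1=0 F2=0 -> F1&~F2 -> 0
  row 14 [1110]: F1=1 F2=0 -> F1&~F2 -> 1
  row 15 [1111]: F1=1 F2=1 -> F1&~F2 -> 0
Full result column, 4 rows per line (u,v fixed per line; w,z runs 00..11 left to right):
  rows 0-3 [u,v=00]: 0000  = hex 0
  rows 4-7 [u,v=01]: 0000  = hex 0
  rows 8-11 [u,v=10]: 0000  = hex 0
  rows 12-15 [u,v=11]: 0010  = hex 2
Counterexample vector (row 0 .. row 15) = 0000000000000010
Output column grouped in 4s = 0000 0000 0000 0010 = 0x0002
Convert to decimal digit by digit (value = value*16 + digit):
  0 -> 0
  0*16 + 0 = 0
  0*16 + 0 = 0
  0*16 + 2 = 2
Decimal = 2

2


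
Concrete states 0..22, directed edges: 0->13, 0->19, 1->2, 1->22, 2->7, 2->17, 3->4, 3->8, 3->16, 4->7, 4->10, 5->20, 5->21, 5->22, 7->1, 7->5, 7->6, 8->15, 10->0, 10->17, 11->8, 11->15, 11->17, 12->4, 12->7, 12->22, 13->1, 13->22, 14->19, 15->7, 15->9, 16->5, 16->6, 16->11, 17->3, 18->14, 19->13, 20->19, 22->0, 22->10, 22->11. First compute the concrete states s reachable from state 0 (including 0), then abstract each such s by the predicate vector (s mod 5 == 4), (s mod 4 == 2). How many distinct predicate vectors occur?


BFS from 0:
Concrete reachable: {0, 1, 2, 3, 4, 5, 6, 7, 8, 9, 10, 11, 13, 15, 16, 17, 19, 20, 21, 22}
Abstract via predicates (s mod 5 == 4), (s mod 4 == 2):
  (0,0) <- {0, 1, 3, 5, 7, 8, 11, 13, 15, 16, 17, 20, 21}
  (0,1) <- {2, 6, 10, 22}
  (1,0) <- {4, 9, 19}
Distinct abstract states = 3

3


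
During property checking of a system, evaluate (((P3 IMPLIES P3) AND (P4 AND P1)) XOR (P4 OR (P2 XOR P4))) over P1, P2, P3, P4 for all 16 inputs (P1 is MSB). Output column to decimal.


Formula: (((P3 IMPLIES P3) AND (P4 AND P1)) XOR (P4 OR (P2 XOR P4))) over P1, P2, P3, P4 (16 rows)
Evaluate each row (bits = P1,P2,P3,P4, MSB first):
  row 0 [0000]: (((0 IMPLIES 0) AND (0 AND 0)) XOR (0 OR (0 XOR 0))) -> 0
  row 1 [0001]: (((0 IMPLIES 0) AND (1 AND 0)) XOR (1 OR (0 XOR 1))) -> 1
  row 2 [0010]: (((1 IMPLIES 1) AND (0 AND 0)) XOR (0 OR (0 XOR 0))) -> 0
  row 3 [0011]: (((1 IMPLIES 1) AND (1 AND 0)) XOR (1 OR (0 XOR 1))) -> 1
  row 4 [0100]: (((0 IMPLIES 0) AND (0 AND 0)) XOR (0 OR (1 XOR 0))) -> 1
  row 5 [0101]: (((0 IMPLIES 0) AND (1 AND 0)) XOR (1 OR (1 XOR 1))) -> 1
  row 6 [0110]: (((1 IMPLIES 1) AND (0 AND 0)) XOR (0 OR (1 XOR 0))) -> 1
  row 7 [0111]: (((1 IMPLIES 1) AND (1 AND 0)) XOR (1 OR (1 XOR 1))) -> 1
  row 8 [1000]: (((0 IMPLIES 0) AND (0 AND 1)) XOR (0 OR (0 XOR 0))) -> 0
  row 9 [1001]: (((0 IMPLIES 0) AND (1 AND 1)) XOR (1 OR (0 XOR 1))) -> 0
  row 10 [1010]: (((1 IMPLIES 1) AND (0 AND 1)) XOR (0 OR (0 XOR 0))) -> 0
  row 11 [1011]: (((1 IMPLIES 1) AND (1 AND 1)) XOR (1 OR (0 XOR 1))) -> 0
  row 12 [1100]: (((0 IMPLIES 0) AND (0 AND 1)) XOR (0 OR (1 XOR 0))) -> 1
  row 13 [1101]: (((0 IMPLIES 0) AND (1 AND 1)) XOR (1 OR (1 XOR 1))) -> 0
  row 14 [1110]: (((1 IMPLIES 1) AND (0 AND 1)) XOR (0 OR (1 XOR 0))) -> 1
  row 15 [1111]: (((1 IMPLIES 1) AND (1 AND 1)) XOR (1 OR (1 XOR 1))) -> 0
Full result column, 4 rows per line (P1,P2 fixed per line; P3,P4 runs 00..11 left to right):
  rows 0-3 [P1,P2=00]: 0101  = hex 5
  rows 4-7 [P1,P2=01]: 1111  = hex F
  rows 8-11 [P1,P2=10]: 0000  = hex 0
  rows 12-15 [P1,P2=11]: 1010  = hex A
Output column (row 0 .. row 15) = 0101111100001010
Output column grouped in 4s = 0101 1111 0000 1010 = 0x5F0A
Convert to decimal digit by digit (value = value*16 + digit):
  5 -> 5
  5*16 + 15 (F) = 95
  95*16 + 0 = 1520
  1520*16 + 10 (A) = 24330
Decimal = 24330

24330


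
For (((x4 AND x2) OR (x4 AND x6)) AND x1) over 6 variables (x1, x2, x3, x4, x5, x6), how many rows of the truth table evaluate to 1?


Formula: (((x4 AND x2) OR (x4 AND x6)) AND x1) over 6 vars (64 rows)
Evaluate each row (x1, x2, x3, x4, x5, x6 as bits, MSB first):
  row 0 [000000]: (((0 AND 0) OR (0 AND 0)) AND 0) -> 0
  row 1 [000001]: (((0 AND 0) OR (0 AND 1)) AND 0) -> 0
  row 2 [000010]: (((0 AND 0) OR (0 AND 0)) AND 0) -> 0
  row 3 [000011]: (((0 AND 0) OR (0 AND 1)) AND 0) -> 0
  row 4 [000100]: (((1 AND 0) OR (1 AND 0)) AND 0) -> 0
  (every remaining row is evaluated the same way; all 64 results are listed next)
Full result column, 8 rows per line (x1,x2,x3 fixed per line; x4,x5,x6 runs 000..111 left to right):
  rows 0-7 [x1,x2,x3=000]: 00000000  (ones: 0)
  rows 8-15 [x1,x2,x3=001]: 00000000  (ones: 0)
  rows 16-23 [x1,x2,x3=010]: 00000000  (ones: 0)
  rows 24-31 [x1,x2,x3=011]: 00000000  (ones: 0)
  rows 32-39 [x1,x2,x3=100]: 00000101  (ones: 2)
  rows 40-47 [x1,x2,x3=101]: 00000101  (ones: 2)
  rows 48-55 [x1,x2,x3=110]: 00001111  (ones: 4)
  rows 56-63 [x1,x2,x3=111]: 00001111  (ones: 4)
Count of 1-rows = 0+0+0+0+2+2+4+4 = 12

12


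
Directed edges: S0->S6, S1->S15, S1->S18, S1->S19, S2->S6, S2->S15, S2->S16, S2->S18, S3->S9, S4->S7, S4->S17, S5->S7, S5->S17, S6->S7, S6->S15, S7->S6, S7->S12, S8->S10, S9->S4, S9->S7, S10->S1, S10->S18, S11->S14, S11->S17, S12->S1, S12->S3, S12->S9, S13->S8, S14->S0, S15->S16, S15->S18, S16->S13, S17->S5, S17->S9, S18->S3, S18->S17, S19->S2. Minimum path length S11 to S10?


BFS layer-by-layer from S11:
  dist 0: {S11}
  dist 1: {S14, S17}
  dist 2: {S0, S5, S9}
  dist 3: {S4, S6, S7}
  dist 4: {S12, S15}
  dist 5: {S1, S3, S16, S18}
  dist 6: {S13, S19}
  dist 7: {S2, S8}
  dist 8: {S10}
  -> S10 reached at distance 8
Shortest path length = 8

8


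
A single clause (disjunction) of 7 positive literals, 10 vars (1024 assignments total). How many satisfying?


Step 1: Total=2^10=1024
Step 2: Unsat when all 7 false: 2^3=8
Step 3: Sat=1024-8=1016

1016


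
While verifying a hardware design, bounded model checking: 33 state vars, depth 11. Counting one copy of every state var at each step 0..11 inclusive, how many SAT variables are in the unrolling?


BMC unrolls to depth k, creating one copy of each state var for steps 0..k.
Step count = 11 + 1 = 12 (steps 0 through 11)
Vars per step = 33
Total = 33 * 12 = 396

396


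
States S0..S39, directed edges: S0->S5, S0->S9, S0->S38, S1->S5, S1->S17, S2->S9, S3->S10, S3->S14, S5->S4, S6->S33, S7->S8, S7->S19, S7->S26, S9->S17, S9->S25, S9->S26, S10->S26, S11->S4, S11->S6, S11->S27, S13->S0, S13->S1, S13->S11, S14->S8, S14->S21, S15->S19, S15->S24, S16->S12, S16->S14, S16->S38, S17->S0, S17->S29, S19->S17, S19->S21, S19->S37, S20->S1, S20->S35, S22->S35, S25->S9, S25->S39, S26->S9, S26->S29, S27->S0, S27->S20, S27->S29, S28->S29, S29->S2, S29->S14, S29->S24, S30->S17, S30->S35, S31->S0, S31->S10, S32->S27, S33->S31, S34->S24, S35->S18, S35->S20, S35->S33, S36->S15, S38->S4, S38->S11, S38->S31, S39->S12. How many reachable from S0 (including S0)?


BFS from S0:
  layer 0: {S0}
  layer 1: {S5, S9, S38}
  layer 2: {S4, S11, S17, S25, S26, S31}
  layer 3: {S6, S10, S27, S29, S39}
  layer 4: {S2, S12, S14, S20, S24, S33}
  layer 5: {S1, S8, S21, S35}
  layer 6: {S18}
Reachable set: {S0, S1, S2, S4, S5, S6, S8, S9, S10, S11, S12, S14, S17, S18, S20, S21, S24, S25, S26, S27, S29, S31, S33, S35, S38, S39}
Count = 26

26


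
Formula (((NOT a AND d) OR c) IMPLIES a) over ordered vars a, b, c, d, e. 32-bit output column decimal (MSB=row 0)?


Formula: (((NOT a AND d) OR c) IMPLIES a) over a, b, c, d, e (32 rows)
Evaluate each row (bits = a,b,c,d,e, MSB first):
  row 0 [00000]: (((NOT 0 AND 0) OR 0) IMPLIES 0) -> 1
  row 1 [00001]: (((NOT 0 AND 0) OR 0) IMPLIES 0) -> 1
  row 2 [00010]: (((NOT 0 AND 1) OR 0) IMPLIES 0) -> 0
  row 3 [00011]: (((NOT 0 AND 1) OR 0) IMPLIES 0) -> 0
  row 4 [00100]: (((NOT 0 AND 0) OR 1) IMPLIES 0) -> 0
  row 5 [00101]: (((NOT 0 AND 0) OR 1) IMPLIES 0) -> 0
  row 6 [00110]: (((NOT 0 AND 1) OR 1) IMPLIES 0) -> 0
  row 7 [00111]: (((NOT 0 AND 1) OR 1) IMPLIES 0) -> 0
  row 8 [01000]: (((NOT 0 AND 0) OR 0) IMPLIES 0) -> 1
  row 9 [01001]: (((NOT 0 AND 0) OR 0) IMPLIES 0) -> 1
  row 10 [01010]: (((NOT 0 AND 1) OR 0) IMPLIES 0) -> 0
  row 11 [01011]: (((NOT 0 AND 1) OR 0) IMPLIES 0) -> 0
  row 12 [01100]: (((NOT 0 AND 0) OR 1) IMPLIES 0) -> 0
  row 13 [01101]: (((NOT 0 AND 0) OR 1) IMPLIES 0) -> 0
  row 14 [01110]: (((NOT 0 AND 1) OR 1) IMPLIES 0) -> 0
  row 15 [01111]: (((NOT 0 AND 1) OR 1) IMPLIES 0) -> 0
  row 16 [10000]: (((NOT 1 AND 0) OR 0) IMPLIES 1) -> 1
  row 17 [10001]: (((NOT 1 AND 0) OR 0) IMPLIES 1) -> 1
  row 18 [10010]: (((NOT 1 AND 1) OR 0) IMPLIES 1) -> 1
  row 19 [10011]: (((NOT 1 AND 1) OR 0) IMPLIES 1) -> 1
  row 20 [10100]: (((NOT 1 AND 0) OR 1) IMPLIES 1) -> 1
  row 21 [10101]: (((NOT 1 AND 0) OR 1) IMPLIES 1) -> 1
  row 22 [10110]: (((NOT 1 AND 1) OR 1) IMPLIES 1) -> 1
  row 23 [10111]: (((NOT 1 AND 1) OR 1) IMPLIES 1) -> 1
  row 24 [11000]: (((NOT 1 AND 0) OR 0) IMPLIES 1) -> 1
  row 25 [11001]: (((NOT 1 AND 0) OR 0) IMPLIES 1) -> 1
  row 26 [11010]: (((NOT 1 AND 1) OR 0) IMPLIES 1) -> 1
  row 27 [11011]: (((NOT 1 AND 1) OR 0) IMPLIES 1) -> 1
  row 28 [11100]: (((NOT 1 AND 0) OR 1) IMPLIES 1) -> 1
  row 29 [11101]: (((NOT 1 AND 0) OR 1) IMPLIES 1) -> 1
  row 30 [11110]: (((NOT 1 AND 1) OR 1) IMPLIES 1) -> 1
  row 31 [11111]: (((NOT 1 AND 1) OR 1) IMPLIES 1) -> 1
Full result column, 4 rows per line (a,b,c fixed per line; d,e runs 00..11 left to right):
  rows 0-3 [a,b,c=000]: 1100  = hex C
  rows 4-7 [a,b,c=001]: 0000  = hex 0
  rows 8-11 [a,b,c=010]: 1100  = hex C
  rows 12-15 [a,b,c=011]: 0000  = hex 0
  rows 16-19 [a,b,c=100]: 1111  = hex F
  rows 20-23 [a,b,c=101]: 1111  = hex F
  rows 24-27 [a,b,c=110]: 1111  = hex F
  rows 28-31 [a,b,c=111]: 1111  = hex F
Output column (row 0 .. row 31) = 11000000110000001111111111111111
Output column grouped in 4s = 1100 0000 1100 0000 1111 1111 1111 1111 = 0xC0C0FFFF
Convert to decimal digit by digit (value = value*16 + digit):
  C -> 12
  12*16 + 0 = 192
  192*16 + 12 (C) = 3084
  3084*16 + 0 = 49344
  49344*16 + 15 (F) = 789519
  789519*16 + 15 (F) = 12632319
  12632319*16 + 15 (F) = 202117119
  202117119*16 + 15 (F) = 3233873919
Decimal = 3233873919

3233873919


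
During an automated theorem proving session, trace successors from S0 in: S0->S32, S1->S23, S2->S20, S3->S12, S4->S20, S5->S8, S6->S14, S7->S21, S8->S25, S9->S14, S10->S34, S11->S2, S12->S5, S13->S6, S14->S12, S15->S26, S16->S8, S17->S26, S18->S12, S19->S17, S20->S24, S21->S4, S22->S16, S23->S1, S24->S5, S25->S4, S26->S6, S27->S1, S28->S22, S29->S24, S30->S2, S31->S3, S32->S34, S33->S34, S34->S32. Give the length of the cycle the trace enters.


Trace from S0 until a state repeats:
  S0 -> S32 -> S34 -> S32
S32 first seen at step 1, revisited at step 3.
Cycle length = 3 - 1 = 2

2


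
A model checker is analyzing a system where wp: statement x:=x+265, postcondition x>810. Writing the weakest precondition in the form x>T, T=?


Formula: wp(x:=E, P) = P[E/x] (substitute E for x in postcondition)
Step 1: Postcondition: x>810
Step 2: Substitute x+265 for x: x+265>810
Step 3: Solve for x: x > 810-265 = 545

545


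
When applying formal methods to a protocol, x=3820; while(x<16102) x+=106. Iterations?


Step 1: x goes from 3820 toward 16102 by 106; the body runs while x<16102, so iterations = ceil((bound-start)/step)
Step 2: Distance=12282
Step 3: ceil(12282/106)=116

116


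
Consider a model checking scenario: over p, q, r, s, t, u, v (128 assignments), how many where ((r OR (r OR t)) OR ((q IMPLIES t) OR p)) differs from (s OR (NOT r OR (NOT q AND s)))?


F1 = ((r OR (r OR t)) OR ((q IMPLIES t) OR p))
F2 = (s OR (NOT r OR (NOT q AND s)))
Evaluate both on each of 128 rows (bits = p,q,r,s,t,u,v):
  row 0 [0000000]: F1=1 F2=1 -> 0
  row 1 [0000001]: F1=1 F2=1 -> 0
  row 2 [0000010]: F1=1 F2=1 -> 0
  row 3 [0000011]: F1=1 F2=1 -> 0
  row 4 [0000100]: F1=1 F2=1 -> 0
  (every remaining row is evaluated the same way; all 128 results are listed next)
Full result column, 8 rows per line (p,q,r,s fixed per line; t,u,v runs 000..111 left to right):
  rows 0-7 [p,q,r,s=0000]: 00000000  (ones: 0)
  rows 8-15 [p,q,r,s=0001]: 00000000  (ones: 0)
  rows 16-23 [p,q,r,s=0010]: 11111111  (ones: 8)
  rows 24-31 [p,q,r,s=0011]: 00000000  (ones: 0)
  rows 32-39 [p,q,r,s=0100]: 11110000  (ones: 4)
  rows 40-47 [p,q,r,s=0101]: 11110000  (ones: 4)
  rows 48-55 [p,q,r,s=0110]: 11111111  (ones: 8)
  rows 56-63 [p,q,r,s=0111]: 00000000  (ones: 0)
  rows 64-71 [p,q,r,s=1000]: 00000000  (ones: 0)
  rows 72-79 [p,q,r,s=1001]: 00000000  (ones: 0)
  rows 80-87 [p,q,r,s=1010]: 11111111  (ones: 8)
  rows 88-95 [p,q,r,s=1011]: 00000000  (ones: 0)
  rows 96-103 [p,q,r,s=1100]: 00000000  (ones: 0)
  rows 104-111 [p,q,r,s=1101]: 00000000  (ones: 0)
  rows 112-119 [p,q,r,s=1110]: 11111111  (ones: 8)
  rows 120-127 [p,q,r,s=1111]: 00000000  (ones: 0)
Disagreements = 0+0+8+0+4+4+8+0+0+0+8+0+0+0+8+0 = 40

40


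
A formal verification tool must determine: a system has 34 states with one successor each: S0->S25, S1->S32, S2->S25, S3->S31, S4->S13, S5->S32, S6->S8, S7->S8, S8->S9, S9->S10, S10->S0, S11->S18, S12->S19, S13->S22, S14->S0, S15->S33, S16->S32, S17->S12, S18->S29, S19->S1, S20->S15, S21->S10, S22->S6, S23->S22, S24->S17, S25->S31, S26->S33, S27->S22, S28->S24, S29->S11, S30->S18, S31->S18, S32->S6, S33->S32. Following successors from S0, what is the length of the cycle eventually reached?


Trace from S0 until a state repeats:
  S0 -> S25 -> S31 -> S18 -> S29 -> S11 -> S18
S18 first seen at step 3, revisited at step 6.
Cycle length = 6 - 3 = 3

3


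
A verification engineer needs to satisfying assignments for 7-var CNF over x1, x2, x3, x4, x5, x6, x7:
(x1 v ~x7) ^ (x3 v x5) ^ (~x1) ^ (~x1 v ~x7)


CNF with 4 clauses over 7 vars (128 assignments).
An assignment satisfies CNF iff every clause has >=1 true literal.
Check each row (bits = x1,x2,x3,x4,x5,x6,x7; clause T/F shown):
  row 0 [0000000]: clauses=TFTT -> 0
  row 1 [0000001]: clauses=FFTT -> 0
  row 2 [0000010]: clauses=TFTT -> 0
  row 3 [0000011]: clauses=FFTT -> 0
  row 4 [0000100]: clauses=TTTT -> 1
  (every remaining row is evaluated the same way; all 128 results are listed next)
Full result column, 8 rows per line (x1,x2,x3,x4 fixed per line; x5,x6,x7 runs 000..111 left to right):
  rows 0-7 [x1,x2,x3,x4=0000]: 00001010  (ones: 2)
  rows 8-15 [x1,x2,x3,x4=0001]: 00001010  (ones: 2)
  rows 16-23 [x1,x2,x3,x4=0010]: 10101010  (ones: 4)
  rows 24-31 [x1,x2,x3,x4=0011]: 10101010  (ones: 4)
  rows 32-39 [x1,x2,x3,x4=0100]: 00001010  (ones: 2)
  rows 40-47 [x1,x2,x3,x4=0101]: 00001010  (ones: 2)
  rows 48-55 [x1,x2,x3,x4=0110]: 10101010  (ones: 4)
  rows 56-63 [x1,x2,x3,x4=0111]: 10101010  (ones: 4)
  rows 64-71 [x1,x2,x3,x4=1000]: 00000000  (ones: 0)
  rows 72-79 [x1,x2,x3,x4=1001]: 00000000  (ones: 0)
  rows 80-87 [x1,x2,x3,x4=1010]: 00000000  (ones: 0)
  rows 88-95 [x1,x2,x3,x4=1011]: 00000000  (ones: 0)
  rows 96-103 [x1,x2,x3,x4=1100]: 00000000  (ones: 0)
  rows 104-111 [x1,x2,x3,x4=1101]: 00000000  (ones: 0)
  rows 112-119 [x1,x2,x3,x4=1110]: 00000000  (ones: 0)
  rows 120-127 [x1,x2,x3,x4=1111]: 00000000  (ones: 0)
Satisfying assignments = 2+2+4+4+2+2+4+4+0+0+0+0+0+0+0+0 = 24

24
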